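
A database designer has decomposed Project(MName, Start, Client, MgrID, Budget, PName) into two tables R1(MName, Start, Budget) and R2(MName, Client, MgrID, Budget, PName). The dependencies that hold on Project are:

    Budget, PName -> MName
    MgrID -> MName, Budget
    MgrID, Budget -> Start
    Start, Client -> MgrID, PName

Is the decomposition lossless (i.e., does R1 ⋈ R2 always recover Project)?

No

Common attributes: R1 ∩ R2 = {MName, Budget}.
No dependency enlarges {MName, Budget}, so (MName, Budget)⁺ = {MName, Budget}.
The closure contains neither all of R1 = {MName, Start, Budget} nor all of R2 = {MName, Client, MgrID, Budget, PName}, so the common attributes are not a superkey of either fragment. The join is lossy.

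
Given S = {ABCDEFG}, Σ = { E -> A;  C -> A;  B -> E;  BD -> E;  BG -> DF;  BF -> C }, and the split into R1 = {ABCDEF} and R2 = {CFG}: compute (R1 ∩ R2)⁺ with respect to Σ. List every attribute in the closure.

ACF

R1 ∩ R2 = {CF}.
C → A applies, adding A
Closure: {ACF}.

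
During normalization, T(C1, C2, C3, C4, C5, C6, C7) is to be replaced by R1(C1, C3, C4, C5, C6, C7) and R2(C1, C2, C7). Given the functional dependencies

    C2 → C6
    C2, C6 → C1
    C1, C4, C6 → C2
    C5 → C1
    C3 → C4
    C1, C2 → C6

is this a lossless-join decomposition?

No

Common attributes: R1 ∩ R2 = {C1, C7}.
No dependency enlarges {C1, C7}, so (C1, C7)⁺ = {C1, C7}.
The closure contains neither all of R1 = {C1, C3, C4, C5, C6, C7} nor all of R2 = {C1, C2, C7}, so the common attributes are not a superkey of either fragment. The join is lossy.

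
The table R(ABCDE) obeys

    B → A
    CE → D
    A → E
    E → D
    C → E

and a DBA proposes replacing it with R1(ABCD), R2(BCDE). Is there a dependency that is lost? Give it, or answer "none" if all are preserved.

Check A → E: no single fragment contains all of {AE}, and the restricted closure of {A} across the fragments never reaches {E}.
B → A is preserved.
CE → D is preserved.
E → D is preserved.
C → E is preserved.

A → E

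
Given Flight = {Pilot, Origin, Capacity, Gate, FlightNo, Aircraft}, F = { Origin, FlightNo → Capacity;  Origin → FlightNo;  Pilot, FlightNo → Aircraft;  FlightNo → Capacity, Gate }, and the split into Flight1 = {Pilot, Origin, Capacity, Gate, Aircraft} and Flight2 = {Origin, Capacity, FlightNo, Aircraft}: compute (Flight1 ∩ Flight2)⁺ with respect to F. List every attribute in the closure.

Origin, Capacity, Gate, FlightNo, Aircraft

Flight1 ∩ Flight2 = {Origin, Capacity, Aircraft}.
Origin → FlightNo applies, adding FlightNo
FlightNo → Capacity, Gate applies, adding Gate
Closure: {Origin, Capacity, Gate, FlightNo, Aircraft}.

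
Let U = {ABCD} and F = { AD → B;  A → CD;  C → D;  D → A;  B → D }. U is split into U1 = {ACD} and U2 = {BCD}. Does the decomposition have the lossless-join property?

Yes

Common attributes: U1 ∩ U2 = {CD}.
Closure of {CD}: D → A applies, adding A; AD → B applies, adding B. So (CD)⁺ = {ABCD}.
This closure contains every attribute of U1, so U1 ∩ U2 → U1. The join is lossless.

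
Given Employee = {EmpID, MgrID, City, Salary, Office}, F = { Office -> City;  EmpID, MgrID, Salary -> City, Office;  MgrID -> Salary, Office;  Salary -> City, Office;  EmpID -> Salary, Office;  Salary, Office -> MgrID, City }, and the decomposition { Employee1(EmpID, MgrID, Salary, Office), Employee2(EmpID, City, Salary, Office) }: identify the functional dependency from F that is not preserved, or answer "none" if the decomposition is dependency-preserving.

Office → City lies within Employee2.
EmpID, MgrID, Salary → City, Office: restricted closure across fragments reaches City, Office.
MgrID → Salary, Office lies within Employee1.
Salary → City, Office lies within Employee2.
EmpID → Salary, Office lies within Employee1.
Salary, Office → MgrID, City: restricted closure across fragments reaches MgrID, City.
Every dependency is enforceable on the fragments, so the decomposition is dependency-preserving.

none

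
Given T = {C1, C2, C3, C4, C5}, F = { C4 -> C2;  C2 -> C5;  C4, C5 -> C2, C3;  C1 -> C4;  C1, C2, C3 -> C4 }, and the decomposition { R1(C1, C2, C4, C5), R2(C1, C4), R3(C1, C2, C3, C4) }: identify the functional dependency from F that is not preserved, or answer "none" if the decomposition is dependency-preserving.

C4 → C2 lies within R1.
C2 → C5 lies within R1.
C4, C5 → C2, C3: restricted closure across fragments reaches C2, C3.
C1 → C4 lies within R1.
C1, C2, C3 → C4 lies within R3.
Every dependency is enforceable on the fragments, so the decomposition is dependency-preserving.

none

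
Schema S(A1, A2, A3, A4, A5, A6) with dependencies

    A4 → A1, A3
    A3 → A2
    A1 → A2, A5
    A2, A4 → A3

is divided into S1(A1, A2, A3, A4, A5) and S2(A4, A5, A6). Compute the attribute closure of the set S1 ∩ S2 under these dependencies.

S1 ∩ S2 = {A4, A5}.
A4 → A1, A3 applies, adding A1, A3
A3 → A2 applies, adding A2
Closure: {A1, A2, A3, A4, A5}.

A1, A2, A3, A4, A5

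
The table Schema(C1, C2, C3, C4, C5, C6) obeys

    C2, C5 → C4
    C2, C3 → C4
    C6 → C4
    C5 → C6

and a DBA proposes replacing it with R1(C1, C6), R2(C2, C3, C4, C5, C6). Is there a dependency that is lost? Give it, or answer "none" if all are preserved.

C2, C5 → C4 lies within R2.
C2, C3 → C4 lies within R2.
C6 → C4 lies within R2.
C5 → C6 lies within R2.
Every dependency is enforceable on the fragments, so the decomposition is dependency-preserving.

none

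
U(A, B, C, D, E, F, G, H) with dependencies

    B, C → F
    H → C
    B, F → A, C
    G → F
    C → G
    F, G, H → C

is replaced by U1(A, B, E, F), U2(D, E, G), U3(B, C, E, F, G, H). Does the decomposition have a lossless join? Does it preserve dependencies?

Lossless test (chase): Rows 1 and 3 agree on B, F; apply B, F→A, C and equate their A, C entries. Rows 2 and 3 agree on G; apply G→F and equate their F entries. Rows 1 and 3 agree on C; apply C→G and equate their G entries. No row becomes fully distinguished — the join is lossy.
Dependency preservation: B, F → A, C is not contained in any single fragment, but the restricted closure of its left-hand side across the fragments still reaches the right-hand side; the remaining FDs each lie inside some fragment. All dependencies are preserved.

lossy but dependency-preserving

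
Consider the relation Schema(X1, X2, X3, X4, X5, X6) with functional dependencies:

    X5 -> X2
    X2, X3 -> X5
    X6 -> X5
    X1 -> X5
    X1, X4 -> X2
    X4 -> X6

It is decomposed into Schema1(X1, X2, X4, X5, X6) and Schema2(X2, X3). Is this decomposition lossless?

No

Common attributes: Schema1 ∩ Schema2 = {X2}.
No dependency enlarges {X2}, so (X2)⁺ = {X2}.
The closure contains neither all of Schema1 = {X1, X2, X4, X5, X6} nor all of Schema2 = {X2, X3}, so the common attributes are not a superkey of either fragment. The join is lossy.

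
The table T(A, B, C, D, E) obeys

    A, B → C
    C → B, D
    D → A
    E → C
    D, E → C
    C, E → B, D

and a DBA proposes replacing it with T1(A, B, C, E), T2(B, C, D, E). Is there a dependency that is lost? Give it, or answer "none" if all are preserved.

Check D → A: no single fragment contains all of {A, D}, and the restricted closure of {D} across the fragments never reaches {A}.
A, B → C is preserved.
C → B, D is preserved.
E → C is preserved.
D, E → C is preserved.
C, E → B, D is preserved.

D → A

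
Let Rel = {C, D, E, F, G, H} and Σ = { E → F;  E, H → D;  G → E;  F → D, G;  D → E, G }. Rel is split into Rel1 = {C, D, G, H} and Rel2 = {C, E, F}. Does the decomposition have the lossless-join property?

No

Common attributes: Rel1 ∩ Rel2 = {C}.
No dependency enlarges {C}, so (C)⁺ = {C}.
The closure contains neither all of Rel1 = {C, D, G, H} nor all of Rel2 = {C, E, F}, so the common attributes are not a superkey of either fragment. The join is lossy.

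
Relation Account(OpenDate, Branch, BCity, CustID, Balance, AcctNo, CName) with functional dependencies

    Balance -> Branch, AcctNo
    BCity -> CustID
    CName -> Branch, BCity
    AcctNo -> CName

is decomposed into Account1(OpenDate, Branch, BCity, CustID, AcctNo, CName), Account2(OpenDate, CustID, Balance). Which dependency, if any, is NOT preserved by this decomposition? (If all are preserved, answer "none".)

Check Balance → Branch, AcctNo: no single fragment contains all of {Branch, Balance, AcctNo}, and the restricted closure of {Balance} across the fragments never reaches {Branch, AcctNo}.
BCity → CustID is preserved.
CName → Branch, BCity is preserved.
AcctNo → CName is preserved.

Balance -> Branch, AcctNo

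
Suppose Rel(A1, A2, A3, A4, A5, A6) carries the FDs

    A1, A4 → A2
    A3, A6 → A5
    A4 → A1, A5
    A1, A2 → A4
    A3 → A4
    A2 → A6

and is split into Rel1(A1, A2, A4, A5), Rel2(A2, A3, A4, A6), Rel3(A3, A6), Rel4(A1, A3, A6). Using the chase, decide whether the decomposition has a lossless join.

Chase test. Columns are A1, A2, A3, A4, A5, A6; row i has aⱼ where attribute j ∈ Reli, else bᵢⱼ.
Initial tableau (one row per fragment):
  row 1: a1 a2 b13 a4 a5 b16
  row 2: b21 a2 a3 a4 b25 a6
  row 3: b31 b32 a3 b34 b35 a6
  row 4: a1 b42 a3 b44 b45 a6
Rows 2 and 3 agree on A3, A6; apply A3, A6→A5 and equate their A5 entries.
Rows 2 and 4 agree on A3, A6; apply A3, A6→A5 and equate their A5 entries.
Rows 1 and 2 agree on A4; apply A4→A1, A5 and equate their A1, A5 entries.
Rows 2 and 3 agree on A3; apply A3→A4 and equate their A4 entries.
Rows 2 and 4 agree on A3; apply A3→A4 and equate their A4 entries.
Rows 1 and 2 agree on A2; apply A2→A6 and equate their A6 entries.
Rows 1 and 4 agree on A1, A4; apply A1, A4→A2 and equate their A2 entries.
Rows 1 and 3 agree on A4; apply A4→A1, A5 and equate their A1, A5 entries.
Rows 1 and 3 agree on A1, A4; apply A1, A4→A2 and equate their A2 entries.
Row 2 is now all distinguished symbols — the join is lossless.

Yes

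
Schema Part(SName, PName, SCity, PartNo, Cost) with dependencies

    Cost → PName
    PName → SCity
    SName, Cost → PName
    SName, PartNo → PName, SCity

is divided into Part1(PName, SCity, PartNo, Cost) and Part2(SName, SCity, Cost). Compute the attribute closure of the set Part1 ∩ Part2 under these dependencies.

Part1 ∩ Part2 = {SCity, Cost}.
Cost → PName applies, adding PName
Closure: {PName, SCity, Cost}.

PName, SCity, Cost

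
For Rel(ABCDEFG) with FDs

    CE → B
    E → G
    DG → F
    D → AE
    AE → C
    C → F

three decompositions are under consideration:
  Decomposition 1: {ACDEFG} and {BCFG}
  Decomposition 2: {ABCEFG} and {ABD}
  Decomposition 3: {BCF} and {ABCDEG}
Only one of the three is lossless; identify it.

Decomposition 3

Decomposition 1: common = {CFG}, closure = {CFG} → lossy.
Decomposition 2: common = {AB}, closure = {AB} → lossy.
Decomposition 3: common = {BC}, closure = {BCF} → lossless.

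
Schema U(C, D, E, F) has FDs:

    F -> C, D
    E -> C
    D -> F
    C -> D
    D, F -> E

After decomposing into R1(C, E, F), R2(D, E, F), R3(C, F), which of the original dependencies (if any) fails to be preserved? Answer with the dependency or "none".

F → C, D: restricted closure across fragments reaches C, D.
E → C lies within R1.
D → F lies within R2.
C → D: restricted closure across fragments reaches D.
D, F → E lies within R2.
Every dependency is enforceable on the fragments, so the decomposition is dependency-preserving.

none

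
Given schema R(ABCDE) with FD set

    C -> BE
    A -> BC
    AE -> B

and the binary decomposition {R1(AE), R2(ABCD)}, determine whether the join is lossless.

Common attributes: R1 ∩ R2 = {A}.
Closure of {A}: A → BC applies, adding BC; C → BE applies, adding E. So (A)⁺ = {ABCE}.
This closure contains every attribute of R1, so R1 ∩ R2 → R1. The join is lossless.

Yes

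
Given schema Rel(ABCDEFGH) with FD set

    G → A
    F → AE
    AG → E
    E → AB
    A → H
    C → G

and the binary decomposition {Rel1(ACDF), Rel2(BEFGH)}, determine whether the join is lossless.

No

Common attributes: Rel1 ∩ Rel2 = {F}.
Closure of {F}: F → AE applies, adding AE; E → AB applies, adding B; A → H applies, adding H. So (F)⁺ = {ABEFH}.
The closure contains neither all of Rel1 = {ACDF} nor all of Rel2 = {BEFGH}, so the common attributes are not a superkey of either fragment. The join is lossy.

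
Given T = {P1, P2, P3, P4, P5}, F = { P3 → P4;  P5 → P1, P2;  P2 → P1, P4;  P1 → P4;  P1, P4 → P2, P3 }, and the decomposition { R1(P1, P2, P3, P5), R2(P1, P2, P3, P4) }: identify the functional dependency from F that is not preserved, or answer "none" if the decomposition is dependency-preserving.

none

P3 → P4 lies within R2.
P5 → P1, P2 lies within R1.
P2 → P1, P4 lies within R2.
P1 → P4 lies within R2.
P1, P4 → P2, P3 lies within R2.
Every dependency is enforceable on the fragments, so the decomposition is dependency-preserving.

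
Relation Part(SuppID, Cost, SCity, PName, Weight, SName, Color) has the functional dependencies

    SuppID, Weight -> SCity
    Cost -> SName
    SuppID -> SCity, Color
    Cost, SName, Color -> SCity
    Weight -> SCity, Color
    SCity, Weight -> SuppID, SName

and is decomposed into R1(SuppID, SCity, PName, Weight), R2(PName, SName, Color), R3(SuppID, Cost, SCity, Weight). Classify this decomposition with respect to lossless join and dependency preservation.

Lossless test (chase): Rows 1 and 3 agree on SuppID; apply SuppID→SCity, Color and equate their SCity, Color entries. Rows 1 and 3 agree on SCity, Weight; apply SCity, Weight→SuppID, SName and equate their SuppID, SName entries. No row becomes fully distinguished — the join is lossy.
Dependency preservation: the restricted closure of {Cost} across the fragments never reaches {SName}, so Cost → SName cannot be enforced without a join — not preserved.

lossy and not dependency-preserving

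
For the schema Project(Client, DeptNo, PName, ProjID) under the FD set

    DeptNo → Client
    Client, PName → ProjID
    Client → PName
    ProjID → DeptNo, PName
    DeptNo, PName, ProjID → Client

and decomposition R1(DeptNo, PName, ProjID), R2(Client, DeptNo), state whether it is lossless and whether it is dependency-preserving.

lossless and dependency-preserving

Lossless test: (DeptNo)⁺ = {Client, DeptNo, PName, ProjID}, which contains all of one fragment — lossless.
Dependency preservation: Client, PName → ProjID; Client → PName; DeptNo, PName, ProjID → Client are not contained in any single fragment, but the restricted closure of each left-hand side across the fragments still reaches the right-hand side; the remaining FDs each lie inside some fragment. All dependencies are preserved.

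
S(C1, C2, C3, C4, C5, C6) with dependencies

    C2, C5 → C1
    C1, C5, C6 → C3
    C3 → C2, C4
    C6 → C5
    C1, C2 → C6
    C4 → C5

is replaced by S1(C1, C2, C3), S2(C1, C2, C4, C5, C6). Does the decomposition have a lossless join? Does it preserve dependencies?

Lossless test: (C1, C2)⁺ = {C1, C2, C3, C4, C5, C6}, which contains all of one fragment — lossless.
Dependency preservation: C1, C5, C6 → C3; C3 → C2, C4 are not contained in any single fragment, but the restricted closure of each left-hand side across the fragments still reaches the right-hand side; the remaining FDs each lie inside some fragment. All dependencies are preserved.

lossless and dependency-preserving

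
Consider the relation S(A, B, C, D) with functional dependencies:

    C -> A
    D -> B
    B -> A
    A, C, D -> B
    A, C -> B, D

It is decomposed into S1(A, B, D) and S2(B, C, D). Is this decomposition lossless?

Yes

Common attributes: S1 ∩ S2 = {B, D}.
Closure of {B, D}: B → A applies, adding A. So (B, D)⁺ = {A, B, D}.
This closure contains every attribute of S1, so S1 ∩ S2 → S1. The join is lossless.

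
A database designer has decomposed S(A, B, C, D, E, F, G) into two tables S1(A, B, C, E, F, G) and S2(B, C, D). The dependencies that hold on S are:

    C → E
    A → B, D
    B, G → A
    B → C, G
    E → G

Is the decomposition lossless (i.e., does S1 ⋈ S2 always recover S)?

Yes

Common attributes: S1 ∩ S2 = {B, C}.
Closure of {B, C}: C → E applies, adding E; B → C, G applies, adding G; B, G → A applies, adding A; A → B, D applies, adding D. So (B, C)⁺ = {A, B, C, D, E, G}.
This closure contains every attribute of S2, so S1 ∩ S2 → S2. The join is lossless.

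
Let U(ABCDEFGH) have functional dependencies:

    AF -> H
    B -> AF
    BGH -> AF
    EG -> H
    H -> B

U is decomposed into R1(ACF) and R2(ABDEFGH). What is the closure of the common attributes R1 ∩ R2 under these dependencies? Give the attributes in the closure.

ABFH

R1 ∩ R2 = {AF}.
AF → H applies, adding H
H → B applies, adding B
Closure: {ABFH}.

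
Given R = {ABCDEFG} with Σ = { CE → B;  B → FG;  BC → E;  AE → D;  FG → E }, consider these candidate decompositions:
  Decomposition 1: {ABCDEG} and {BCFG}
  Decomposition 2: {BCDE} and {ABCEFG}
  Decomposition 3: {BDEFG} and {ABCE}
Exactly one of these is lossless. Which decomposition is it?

Decomposition 1: common = {BCG}, closure = {BCEFG} → lossless.
Decomposition 2: common = {BCE}, closure = {BCEFG} → lossy.
Decomposition 3: common = {BE}, closure = {BEFG} → lossy.

Decomposition 1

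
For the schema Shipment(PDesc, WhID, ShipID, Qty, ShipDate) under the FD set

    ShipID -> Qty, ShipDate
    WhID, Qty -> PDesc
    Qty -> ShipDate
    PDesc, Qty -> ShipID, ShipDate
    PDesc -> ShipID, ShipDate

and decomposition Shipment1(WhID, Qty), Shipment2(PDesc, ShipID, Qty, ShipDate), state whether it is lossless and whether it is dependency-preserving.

Lossless test: (Qty)⁺ = {Qty, ShipDate}, which is a superkey of neither fragment — lossy.
Dependency preservation: the restricted closure of {WhID, Qty} across the fragments never reaches {PDesc}, so WhID, Qty → PDesc cannot be enforced without a join — not preserved.

lossy and not dependency-preserving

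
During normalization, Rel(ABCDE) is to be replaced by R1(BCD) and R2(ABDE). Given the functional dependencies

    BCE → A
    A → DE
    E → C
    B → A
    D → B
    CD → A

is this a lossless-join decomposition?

Common attributes: R1 ∩ R2 = {BD}.
Closure of {BD}: B → A applies, adding A; A → DE applies, adding E; E → C applies, adding C. So (BD)⁺ = {ABCDE}.
This closure contains every attribute of R1, so R1 ∩ R2 → R1. The join is lossless.

Yes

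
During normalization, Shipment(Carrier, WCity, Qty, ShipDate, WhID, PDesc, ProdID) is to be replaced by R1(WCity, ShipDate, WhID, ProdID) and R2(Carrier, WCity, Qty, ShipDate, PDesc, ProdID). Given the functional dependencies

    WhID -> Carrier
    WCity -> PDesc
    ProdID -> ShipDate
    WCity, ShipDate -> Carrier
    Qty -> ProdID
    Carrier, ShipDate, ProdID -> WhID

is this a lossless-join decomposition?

Common attributes: R1 ∩ R2 = {WCity, ShipDate, ProdID}.
Closure of {WCity, ShipDate, ProdID}: WCity → PDesc applies, adding PDesc; WCity, ShipDate → Carrier applies, adding Carrier; Carrier, ShipDate, ProdID → WhID applies, adding WhID. So (WCity, ShipDate, ProdID)⁺ = {Carrier, WCity, ShipDate, WhID, PDesc, ProdID}.
This closure contains every attribute of R1, so R1 ∩ R2 → R1. The join is lossless.

Yes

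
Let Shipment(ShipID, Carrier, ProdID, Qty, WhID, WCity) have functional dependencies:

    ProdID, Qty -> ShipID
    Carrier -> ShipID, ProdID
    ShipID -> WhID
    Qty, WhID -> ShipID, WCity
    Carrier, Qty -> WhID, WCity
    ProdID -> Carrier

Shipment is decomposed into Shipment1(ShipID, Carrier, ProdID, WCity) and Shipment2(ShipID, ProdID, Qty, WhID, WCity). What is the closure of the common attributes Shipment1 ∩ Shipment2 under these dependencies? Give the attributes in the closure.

Shipment1 ∩ Shipment2 = {ShipID, ProdID, WCity}.
ShipID → WhID applies, adding WhID
ProdID → Carrier applies, adding Carrier
Closure: {ShipID, Carrier, ProdID, WhID, WCity}.

ShipID, Carrier, ProdID, WhID, WCity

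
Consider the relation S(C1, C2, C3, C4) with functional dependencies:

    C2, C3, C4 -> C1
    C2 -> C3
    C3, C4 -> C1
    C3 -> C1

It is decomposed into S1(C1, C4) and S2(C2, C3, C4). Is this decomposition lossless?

No

Common attributes: S1 ∩ S2 = {C4}.
No dependency enlarges {C4}, so (C4)⁺ = {C4}.
The closure contains neither all of S1 = {C1, C4} nor all of S2 = {C2, C3, C4}, so the common attributes are not a superkey of either fragment. The join is lossy.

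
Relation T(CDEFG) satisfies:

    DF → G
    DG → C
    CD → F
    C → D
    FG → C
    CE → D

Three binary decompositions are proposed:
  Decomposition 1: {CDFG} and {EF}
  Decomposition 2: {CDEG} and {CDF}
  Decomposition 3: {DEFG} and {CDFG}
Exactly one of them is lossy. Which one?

Decomposition 1

Decomposition 1: common = {F}, closure = {F} → lossy.
Decomposition 2: common = {CD}, closure = {CDFG} → lossless.
Decomposition 3: common = {DFG}, closure = {CDFG} → lossless.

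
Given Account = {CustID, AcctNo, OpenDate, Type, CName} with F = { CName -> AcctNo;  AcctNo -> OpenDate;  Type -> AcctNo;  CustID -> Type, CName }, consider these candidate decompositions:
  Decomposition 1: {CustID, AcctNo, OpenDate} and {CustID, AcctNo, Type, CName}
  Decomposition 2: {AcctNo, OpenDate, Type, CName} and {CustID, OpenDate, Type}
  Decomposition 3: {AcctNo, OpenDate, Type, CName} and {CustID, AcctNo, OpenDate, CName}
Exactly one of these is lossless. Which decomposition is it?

Decomposition 1: common = {CustID, AcctNo}, closure = {CustID, AcctNo, OpenDate, Type, CName} → lossless.
Decomposition 2: common = {OpenDate, Type}, closure = {AcctNo, OpenDate, Type} → lossy.
Decomposition 3: common = {AcctNo, OpenDate, CName}, closure = {AcctNo, OpenDate, CName} → lossy.

Decomposition 1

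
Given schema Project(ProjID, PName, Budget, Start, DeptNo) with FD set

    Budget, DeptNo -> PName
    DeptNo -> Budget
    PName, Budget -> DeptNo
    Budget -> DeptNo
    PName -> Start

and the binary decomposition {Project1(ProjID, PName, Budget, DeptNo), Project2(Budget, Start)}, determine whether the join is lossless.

Common attributes: Project1 ∩ Project2 = {Budget}.
Closure of {Budget}: Budget → DeptNo applies, adding DeptNo; Budget, DeptNo → PName applies, adding PName; PName → Start applies, adding Start. So (Budget)⁺ = {PName, Budget, Start, DeptNo}.
This closure contains every attribute of Project2, so Project1 ∩ Project2 → Project2. The join is lossless.

Yes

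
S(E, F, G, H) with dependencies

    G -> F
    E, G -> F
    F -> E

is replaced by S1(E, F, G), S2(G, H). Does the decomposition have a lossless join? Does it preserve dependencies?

lossless and dependency-preserving

Lossless test: (G)⁺ = {E, F, G}, which contains all of one fragment — lossless.
Dependency preservation: every FD's attributes lie within a single fragment, so each can be enforced locally — preserved.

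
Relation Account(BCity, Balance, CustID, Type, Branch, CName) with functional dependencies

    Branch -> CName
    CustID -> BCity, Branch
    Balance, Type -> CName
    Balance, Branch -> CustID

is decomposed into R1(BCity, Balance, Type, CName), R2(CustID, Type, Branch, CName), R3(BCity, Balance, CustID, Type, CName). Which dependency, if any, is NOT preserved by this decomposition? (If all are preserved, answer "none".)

Check Balance, Branch → CustID: no single fragment contains all of {Balance, CustID, Branch}, and the restricted closure of {Balance, Branch} across the fragments never reaches {CustID}.
Branch → CName is preserved.
CustID → BCity, Branch is preserved.
Balance, Type → CName is preserved.

Balance, Branch -> CustID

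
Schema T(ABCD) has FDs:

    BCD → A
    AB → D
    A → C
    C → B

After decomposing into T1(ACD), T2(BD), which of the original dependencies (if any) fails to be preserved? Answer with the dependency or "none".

C → B

Check C → B: no single fragment contains all of {BC}, and the restricted closure of {C} across the fragments never reaches {B}.
BCD → A is preserved.
AB → D is preserved.
A → C is preserved.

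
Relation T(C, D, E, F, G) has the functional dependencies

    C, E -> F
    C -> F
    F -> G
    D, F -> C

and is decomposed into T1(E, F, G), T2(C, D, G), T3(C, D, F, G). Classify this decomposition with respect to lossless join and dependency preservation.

lossy but dependency-preserving

Lossless test (chase): Rows 2 and 3 agree on C; apply C→F and equate their F entries. No row becomes fully distinguished — the join is lossy.
Dependency preservation: C, E → F is not contained in any single fragment, but the restricted closure of its left-hand side across the fragments still reaches the right-hand side; the remaining FDs each lie inside some fragment. All dependencies are preserved.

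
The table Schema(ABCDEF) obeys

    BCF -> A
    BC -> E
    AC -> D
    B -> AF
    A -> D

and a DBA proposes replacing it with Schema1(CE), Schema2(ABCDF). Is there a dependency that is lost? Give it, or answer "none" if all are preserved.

BC -> E

Check BC → E: no single fragment contains all of {BCE}, and the restricted closure of {BC} across the fragments never reaches {E}.
BCF → A is preserved.
AC → D is preserved.
B → AF is preserved.
A → D is preserved.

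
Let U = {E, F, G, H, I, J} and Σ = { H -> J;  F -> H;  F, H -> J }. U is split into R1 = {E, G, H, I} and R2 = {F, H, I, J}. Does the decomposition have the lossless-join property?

No

Common attributes: R1 ∩ R2 = {H, I}.
Closure of {H, I}: H → J applies, adding J. So (H, I)⁺ = {H, I, J}.
The closure contains neither all of R1 = {E, G, H, I} nor all of R2 = {F, H, I, J}, so the common attributes are not a superkey of either fragment. The join is lossy.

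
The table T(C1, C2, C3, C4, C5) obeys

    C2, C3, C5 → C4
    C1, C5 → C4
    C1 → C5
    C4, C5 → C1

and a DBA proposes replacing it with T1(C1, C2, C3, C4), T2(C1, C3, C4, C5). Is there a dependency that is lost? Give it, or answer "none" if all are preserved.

C2, C3, C5 → C4

Check C2, C3, C5 → C4: no single fragment contains all of {C2, C3, C4, C5}, and the restricted closure of {C2, C3, C5} across the fragments never reaches {C4}.
C1, C5 → C4 is preserved.
C1 → C5 is preserved.
C4, C5 → C1 is preserved.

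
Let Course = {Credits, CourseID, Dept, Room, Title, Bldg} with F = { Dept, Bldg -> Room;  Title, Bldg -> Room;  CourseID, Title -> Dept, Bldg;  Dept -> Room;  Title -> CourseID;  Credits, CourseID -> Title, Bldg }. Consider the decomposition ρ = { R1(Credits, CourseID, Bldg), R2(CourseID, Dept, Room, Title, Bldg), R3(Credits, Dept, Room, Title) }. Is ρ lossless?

Yes

Chase test. Columns are Credits, CourseID, Dept, Room, Title, Bldg; row i has aⱼ where attribute j ∈ Ri, else bᵢⱼ.
Initial tableau (one row per fragment):
  row 1: a1 a2 b13 b14 b15 a6
  row 2: b21 a2 a3 a4 a5 a6
  row 3: a1 b32 a3 a4 a5 b36
Rows 2 and 3 agree on Title; apply Title→CourseID and equate their CourseID entries.
Rows 1 and 3 agree on Credits, CourseID; apply Credits, CourseID→Title, Bldg and equate their Title, Bldg entries.
Rows 1 and 2 agree on Title, Bldg; apply Title, Bldg→Room and equate their Room entries.
Rows 1 and 2 agree on CourseID, Title; apply CourseID, Title→Dept, Bldg and equate their Dept, Bldg entries.
Row 1 is now all distinguished symbols — the join is lossless.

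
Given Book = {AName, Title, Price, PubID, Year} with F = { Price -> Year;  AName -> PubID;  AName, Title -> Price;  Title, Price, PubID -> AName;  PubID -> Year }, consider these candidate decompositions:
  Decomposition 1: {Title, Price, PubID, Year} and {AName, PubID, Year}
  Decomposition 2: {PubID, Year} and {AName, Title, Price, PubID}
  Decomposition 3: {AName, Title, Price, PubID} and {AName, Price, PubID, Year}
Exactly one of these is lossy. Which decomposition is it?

Decomposition 1: common = {PubID, Year}, closure = {PubID, Year} → lossy.
Decomposition 2: common = {PubID}, closure = {PubID, Year} → lossless.
Decomposition 3: common = {AName, Price, PubID}, closure = {AName, Price, PubID, Year} → lossless.

Decomposition 1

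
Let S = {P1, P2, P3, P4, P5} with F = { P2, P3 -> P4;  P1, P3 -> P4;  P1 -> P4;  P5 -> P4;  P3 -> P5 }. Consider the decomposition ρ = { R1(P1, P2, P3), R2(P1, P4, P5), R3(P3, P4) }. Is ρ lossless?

No

Chase test. Columns are P1, P2, P3, P4, P5; row i has aⱼ where attribute j ∈ Ri, else bᵢⱼ.
Initial tableau (one row per fragment):
  row 1: a1 a2 a3 b14 b15
  row 2: a1 b22 b23 a4 a5
  row 3: b31 b32 a3 a4 b35
Rows 1 and 2 agree on P1; apply P1→P4 and equate their P4 entries.
Rows 1 and 3 agree on P3; apply P3→P5 and equate their P5 entries.
No row becomes fully distinguished — the join is lossy.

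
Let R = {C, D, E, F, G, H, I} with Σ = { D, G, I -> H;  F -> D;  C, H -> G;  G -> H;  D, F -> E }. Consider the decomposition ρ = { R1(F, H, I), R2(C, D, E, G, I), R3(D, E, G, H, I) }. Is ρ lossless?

Chase test. Columns are C, D, E, F, G, H, I; row i has aⱼ where attribute j ∈ Ri, else bᵢⱼ.
Initial tableau (one row per fragment):
  row 1: b11 b12 b13 a4 b15 a6 a7
  row 2: a1 a2 a3 b24 a5 b26 a7
  row 3: b31 a2 a3 b34 a5 a6 a7
Rows 2 and 3 agree on D, G, I; apply D, G, I→H and equate their H entries.
No row becomes fully distinguished — the join is lossy.

No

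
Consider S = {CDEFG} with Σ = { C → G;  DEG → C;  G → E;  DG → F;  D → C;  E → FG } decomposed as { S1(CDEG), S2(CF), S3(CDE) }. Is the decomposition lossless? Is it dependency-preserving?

Lossless test (chase): Rows 1 and 2 agree on C; apply C→G and equate their G entries. Rows 1 and 3 agree on C; apply C→G and equate their G entries. Rows 1 and 2 agree on G; apply G→E and equate their E entries. Rows 1 and 3 agree on DG; apply DG→F and equate their F entries. Rows 1 and 2 agree on E; apply E→FG and equate their FG entries. Row 1 is now all distinguished symbols — the join is lossless.
Dependency preservation: the restricted closure of {E} across the fragments never reaches {FG}, so E → FG cannot be enforced without a join — not preserved.

lossless but not dependency-preserving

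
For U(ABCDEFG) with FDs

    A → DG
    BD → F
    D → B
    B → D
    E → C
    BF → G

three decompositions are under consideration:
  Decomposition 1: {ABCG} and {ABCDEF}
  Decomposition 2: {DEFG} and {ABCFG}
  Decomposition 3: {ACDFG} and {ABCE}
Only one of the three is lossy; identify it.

Decomposition 1: common = {ABC}, closure = {ABCDFG} → lossless.
Decomposition 2: common = {FG}, closure = {FG} → lossy.
Decomposition 3: common = {AC}, closure = {ABCDFG} → lossless.

Decomposition 2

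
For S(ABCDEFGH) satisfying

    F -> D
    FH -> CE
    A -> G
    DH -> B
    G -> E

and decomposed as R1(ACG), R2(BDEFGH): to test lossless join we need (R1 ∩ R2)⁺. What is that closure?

EG

R1 ∩ R2 = {G}.
G → E applies, adding E
Closure: {EG}.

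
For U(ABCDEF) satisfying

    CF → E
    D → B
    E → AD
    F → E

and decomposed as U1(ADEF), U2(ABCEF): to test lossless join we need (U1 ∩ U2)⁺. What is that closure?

ABDEF

U1 ∩ U2 = {AEF}.
E → AD applies, adding D
D → B applies, adding B
Closure: {ABDEF}.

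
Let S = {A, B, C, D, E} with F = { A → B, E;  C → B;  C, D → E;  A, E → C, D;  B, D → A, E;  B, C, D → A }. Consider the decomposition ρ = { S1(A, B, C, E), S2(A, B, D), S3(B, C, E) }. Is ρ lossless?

Chase test. Columns are A, B, C, D, E; row i has aⱼ where attribute j ∈ Si, else bᵢⱼ.
Initial tableau (one row per fragment):
  row 1: a1 a2 a3 b14 a5
  row 2: a1 a2 b23 a4 b25
  row 3: b31 a2 a3 b34 a5
Rows 1 and 2 agree on A; apply A→B, E and equate their B, E entries.
Rows 1 and 2 agree on A, E; apply A, E→C, D and equate their C, D entries.
Row 1 is now all distinguished symbols — the join is lossless.

Yes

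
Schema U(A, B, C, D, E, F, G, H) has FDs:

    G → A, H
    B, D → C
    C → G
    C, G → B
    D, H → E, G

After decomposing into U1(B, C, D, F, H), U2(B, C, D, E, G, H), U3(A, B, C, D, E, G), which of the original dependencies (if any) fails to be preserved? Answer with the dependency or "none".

none

G → A, H: restricted closure across fragments reaches A, H.
B, D → C lies within U1.
C → G lies within U2.
C, G → B lies within U2.
D, H → E, G lies within U2.
Every dependency is enforceable on the fragments, so the decomposition is dependency-preserving.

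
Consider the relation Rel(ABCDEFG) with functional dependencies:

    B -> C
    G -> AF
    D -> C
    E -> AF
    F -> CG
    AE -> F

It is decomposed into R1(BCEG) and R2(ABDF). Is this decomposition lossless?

Common attributes: R1 ∩ R2 = {B}.
Closure of {B}: B → C applies, adding C. So (B)⁺ = {BC}.
The closure contains neither all of R1 = {BCEG} nor all of R2 = {ABDF}, so the common attributes are not a superkey of either fragment. The join is lossy.

No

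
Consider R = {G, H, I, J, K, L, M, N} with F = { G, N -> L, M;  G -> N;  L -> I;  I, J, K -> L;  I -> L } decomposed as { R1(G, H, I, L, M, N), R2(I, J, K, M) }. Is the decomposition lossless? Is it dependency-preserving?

lossy but dependency-preserving

Lossless test: (I, M)⁺ = {I, L, M}, which is a superkey of neither fragment — lossy.
Dependency preservation: I, J, K → L is not contained in any single fragment, but the restricted closure of its left-hand side across the fragments still reaches the right-hand side; the remaining FDs each lie inside some fragment. All dependencies are preserved.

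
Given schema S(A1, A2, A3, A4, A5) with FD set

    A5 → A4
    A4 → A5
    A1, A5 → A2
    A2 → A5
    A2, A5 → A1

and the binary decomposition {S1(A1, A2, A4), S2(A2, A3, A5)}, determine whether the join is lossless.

Common attributes: S1 ∩ S2 = {A2}.
Closure of {A2}: A2 → A5 applies, adding A5; A2, A5 → A1 applies, adding A1; A5 → A4 applies, adding A4. So (A2)⁺ = {A1, A2, A4, A5}.
This closure contains every attribute of S1, so S1 ∩ S2 → S1. The join is lossless.

Yes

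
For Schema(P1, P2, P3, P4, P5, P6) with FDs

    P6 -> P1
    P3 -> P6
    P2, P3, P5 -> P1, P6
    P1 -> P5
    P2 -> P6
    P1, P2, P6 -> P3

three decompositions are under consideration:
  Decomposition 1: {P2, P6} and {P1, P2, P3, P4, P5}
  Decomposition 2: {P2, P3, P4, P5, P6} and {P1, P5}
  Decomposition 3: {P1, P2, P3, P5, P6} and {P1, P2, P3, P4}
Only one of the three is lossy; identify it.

Decomposition 1: common = {P2}, closure = {P1, P2, P3, P5, P6} → lossless.
Decomposition 2: common = {P5}, closure = {P5} → lossy.
Decomposition 3: common = {P1, P2, P3}, closure = {P1, P2, P3, P5, P6} → lossless.

Decomposition 2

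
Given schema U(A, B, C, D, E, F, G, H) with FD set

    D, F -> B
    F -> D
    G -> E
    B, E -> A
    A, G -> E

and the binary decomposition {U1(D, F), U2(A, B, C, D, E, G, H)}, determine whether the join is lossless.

Common attributes: U1 ∩ U2 = {D}.
No dependency enlarges {D}, so (D)⁺ = {D}.
The closure contains neither all of U1 = {D, F} nor all of U2 = {A, B, C, D, E, G, H}, so the common attributes are not a superkey of either fragment. The join is lossy.

No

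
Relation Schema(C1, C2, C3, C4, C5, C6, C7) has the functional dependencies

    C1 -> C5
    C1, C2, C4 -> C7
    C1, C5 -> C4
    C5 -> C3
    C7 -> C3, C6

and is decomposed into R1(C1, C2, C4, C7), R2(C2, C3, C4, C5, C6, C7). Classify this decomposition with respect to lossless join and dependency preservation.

Lossless test: (C2, C4, C7)⁺ = {C2, C3, C4, C6, C7}, which is a superkey of neither fragment — lossy.
Dependency preservation: the restricted closure of {C1} across the fragments never reaches {C5}, so C1 → C5 cannot be enforced without a join — not preserved.

lossy and not dependency-preserving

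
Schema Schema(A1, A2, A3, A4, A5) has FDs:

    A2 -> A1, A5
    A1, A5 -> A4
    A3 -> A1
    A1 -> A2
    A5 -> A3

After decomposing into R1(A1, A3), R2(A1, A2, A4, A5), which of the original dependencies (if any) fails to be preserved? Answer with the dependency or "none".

A2 → A1, A5 lies within R2.
A1, A5 → A4 lies within R2.
A3 → A1 lies within R1.
A1 → A2 lies within R2.
A5 → A3: restricted closure across fragments reaches A3.
Every dependency is enforceable on the fragments, so the decomposition is dependency-preserving.

none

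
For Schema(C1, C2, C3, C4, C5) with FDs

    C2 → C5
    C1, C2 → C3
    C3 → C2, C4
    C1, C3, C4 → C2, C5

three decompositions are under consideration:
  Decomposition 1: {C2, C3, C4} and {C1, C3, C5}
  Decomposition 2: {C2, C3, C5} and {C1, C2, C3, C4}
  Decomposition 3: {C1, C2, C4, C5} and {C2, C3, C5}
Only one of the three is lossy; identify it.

Decomposition 3

Decomposition 1: common = {C3}, closure = {C2, C3, C4, C5} → lossless.
Decomposition 2: common = {C2, C3}, closure = {C2, C3, C4, C5} → lossless.
Decomposition 3: common = {C2, C5}, closure = {C2, C5} → lossy.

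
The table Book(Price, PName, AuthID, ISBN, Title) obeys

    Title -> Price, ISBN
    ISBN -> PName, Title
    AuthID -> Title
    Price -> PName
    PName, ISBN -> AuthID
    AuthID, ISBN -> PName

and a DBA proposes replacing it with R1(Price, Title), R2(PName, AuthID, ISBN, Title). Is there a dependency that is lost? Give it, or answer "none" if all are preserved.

Price -> PName

Check Price → PName: no single fragment contains all of {Price, PName}, and the restricted closure of {Price} across the fragments never reaches {PName}.
Title → Price, ISBN is preserved.
ISBN → PName, Title is preserved.
AuthID → Title is preserved.
PName, ISBN → AuthID is preserved.
AuthID, ISBN → PName is preserved.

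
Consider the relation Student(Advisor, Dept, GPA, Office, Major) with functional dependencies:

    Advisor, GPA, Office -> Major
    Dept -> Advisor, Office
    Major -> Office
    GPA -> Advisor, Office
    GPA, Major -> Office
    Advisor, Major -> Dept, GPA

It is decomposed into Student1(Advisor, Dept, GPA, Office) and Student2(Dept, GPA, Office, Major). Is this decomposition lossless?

Yes

Common attributes: Student1 ∩ Student2 = {Dept, GPA, Office}.
Closure of {Dept, GPA, Office}: Dept → Advisor, Office applies, adding Advisor; Advisor, GPA, Office → Major applies, adding Major. So (Dept, GPA, Office)⁺ = {Advisor, Dept, GPA, Office, Major}.
This closure contains every attribute of Student1, so Student1 ∩ Student2 → Student1. The join is lossless.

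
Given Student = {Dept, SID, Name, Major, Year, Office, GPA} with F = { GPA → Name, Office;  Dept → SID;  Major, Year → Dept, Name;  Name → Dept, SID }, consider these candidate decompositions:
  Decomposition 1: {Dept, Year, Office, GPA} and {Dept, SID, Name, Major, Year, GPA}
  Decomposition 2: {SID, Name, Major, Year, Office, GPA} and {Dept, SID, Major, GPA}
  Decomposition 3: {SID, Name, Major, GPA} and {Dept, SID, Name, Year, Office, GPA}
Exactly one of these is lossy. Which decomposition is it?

Decomposition 3

Decomposition 1: common = {Dept, Year, GPA}, closure = {Dept, SID, Name, Year, Office, GPA} → lossless.
Decomposition 2: common = {SID, Major, GPA}, closure = {Dept, SID, Name, Major, Office, GPA} → lossless.
Decomposition 3: common = {SID, Name, GPA}, closure = {Dept, SID, Name, Office, GPA} → lossy.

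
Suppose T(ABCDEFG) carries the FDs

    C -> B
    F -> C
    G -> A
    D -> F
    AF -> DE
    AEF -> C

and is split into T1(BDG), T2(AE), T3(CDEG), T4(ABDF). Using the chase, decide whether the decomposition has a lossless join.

Chase test. Columns are ABCDEFG; row i has aⱼ where attribute j ∈ Ti, else bᵢⱼ.
Initial tableau (one row per fragment):
  row 1: b11 a2 b13 a4 b15 b16 a7
  row 2: a1 b22 b23 b24 a5 b26 b27
  row 3: b31 b32 a3 a4 a5 b36 a7
  row 4: a1 a2 b43 a4 b45 a6 b47
Rows 1 and 3 agree on G; apply G→A and equate their A entries.
Rows 1 and 3 agree on D; apply D→F and equate their F entries.
Rows 1 and 4 agree on D; apply D→F and equate their F entries.
Rows 1 and 3 agree on AF; apply AF→DE and equate their DE entries.
Rows 1 and 3 agree on AEF; apply AEF→C and equate their C entries.
Rows 1 and 3 agree on C; apply C→B and equate their B entries.
Rows 1 and 4 agree on F; apply F→C and equate their C entries.
No row becomes fully distinguished — the join is lossy.

No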